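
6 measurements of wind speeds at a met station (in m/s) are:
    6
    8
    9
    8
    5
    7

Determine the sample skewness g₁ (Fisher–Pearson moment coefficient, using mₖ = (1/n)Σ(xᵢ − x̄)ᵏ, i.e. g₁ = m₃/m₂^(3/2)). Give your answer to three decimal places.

-0.305

x̄ = (6 + 8 + 9 + 8 + 5 + 7) / 6 = 7.1667
deviations (xᵢ − x̄): -1.1667, 0.8333, 1.8333, 0.8333, -2.1667, -0.1667
Σ(xᵢ − x̄)² = 10.8333 ⇒ m₂ = 10.8333/6 = 1.80556
Σ(xᵢ − x̄)³ = -4.4444 ⇒ m₃ = -4.4444/6 = -0.74074
m₂^(3/2) = 1.80556^(1.5) = 2.42614
g₁ = m₃ / m₂^(3/2) = -0.74074 / 2.42614 ≈ -0.305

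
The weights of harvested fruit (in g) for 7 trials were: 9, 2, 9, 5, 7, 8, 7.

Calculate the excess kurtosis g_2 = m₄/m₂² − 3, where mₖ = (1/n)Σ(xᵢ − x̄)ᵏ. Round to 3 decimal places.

x̄ = 6.7143
Σ(xᵢ − x̄)² = 37.4286 ⇒ m₂ = 5.34694
Σ(xᵢ − x̄)⁴ = 559.9009 ⇒ m₄ = 79.98584
m₂² = 28.58975
g_2 = m₄/m₂² − 3 = 2.79771 − 3 ≈ -0.202

-0.202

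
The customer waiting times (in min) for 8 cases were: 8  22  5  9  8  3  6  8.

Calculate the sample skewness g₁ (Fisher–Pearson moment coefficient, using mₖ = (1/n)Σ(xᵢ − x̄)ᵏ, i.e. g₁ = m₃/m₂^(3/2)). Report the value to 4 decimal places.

1.7209

x̄ = (8 + 22 + 5 + 9 + 8 + 3 + 6 + 8) / 8 = 8.6250
deviations (xᵢ − x̄): -0.6250, 13.3750, -3.6250, 0.3750, -0.6250, -5.6250, -2.6250, -0.6250
Σ(xᵢ − x̄)² = 231.8750 ⇒ m₂ = 231.8750/8 = 28.98438
Σ(xᵢ − x̄)³ = 2148.2813 ⇒ m₃ = 2148.2813/8 = 268.53516
m₂^(3/2) = 28.98438^(1.5) = 156.04358
g₁ = m₃ / m₂^(3/2) = 268.53516 / 156.04358 ≈ 1.7209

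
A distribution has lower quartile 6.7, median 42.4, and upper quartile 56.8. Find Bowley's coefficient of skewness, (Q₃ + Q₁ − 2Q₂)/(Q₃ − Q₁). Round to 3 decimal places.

numerator: Q₃ + Q₁ − 2Q₂ = 56.8 + 6.7 − 2×42.4 = -21.3000
denominator: Q₃ − Q₁ = 56.8 − 6.7 = 50.1000
Bowley skewness = -21.3000 / 50.1000 ≈ -0.425

-0.425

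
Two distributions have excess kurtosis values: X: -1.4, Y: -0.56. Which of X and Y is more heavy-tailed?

Higher excess kurtosis ⇒ heavier tails relative to the normal distribution.
-1.4 vs -0.56: the larger is -0.56, so Y has heavier tails.

Y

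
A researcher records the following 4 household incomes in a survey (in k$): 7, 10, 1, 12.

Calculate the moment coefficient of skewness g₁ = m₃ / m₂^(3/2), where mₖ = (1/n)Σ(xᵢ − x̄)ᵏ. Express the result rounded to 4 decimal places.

x̄ = (7 + 10 + 1 + 12) / 4 = 7.5000
deviations (xᵢ − x̄): -0.5000, 2.5000, -6.5000, 4.5000
Σ(xᵢ − x̄)² = 69.0000 ⇒ m₂ = 69.0000/4 = 17.25000
Σ(xᵢ − x̄)³ = -168.0000 ⇒ m₃ = -168.0000/4 = -42.00000
m₂^(3/2) = 17.25000^(1.5) = 71.64463
g₁ = m₃ / m₂^(3/2) = -42.00000 / 71.64463 ≈ -0.5862

-0.5862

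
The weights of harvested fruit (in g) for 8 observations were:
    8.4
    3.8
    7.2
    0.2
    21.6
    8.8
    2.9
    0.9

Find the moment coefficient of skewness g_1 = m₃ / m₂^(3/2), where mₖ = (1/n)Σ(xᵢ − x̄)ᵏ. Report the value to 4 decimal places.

1.3070

x̄ = (8.4 + 3.8 + 7.2 + 0.2 + 21.6 + 8.8 + 2.9 + 0.9) / 8 = 6.7250
deviations (xᵢ − x̄): 1.6750, -2.9250, 0.4750, -6.5250, 14.8750, 2.0750, -3.8250, -5.8250
Σ(xᵢ − x̄)² = 328.2950 ⇒ m₂ = 328.2950/8 = 41.03688
Σ(xᵢ − x̄)³ = 2748.6278 ⇒ m₃ = 2748.6278/8 = 343.57847
m₂^(3/2) = 41.03688^(1.5) = 262.88235
g_1 = m₃ / m₂^(3/2) = 343.57847 / 262.88235 ≈ 1.3070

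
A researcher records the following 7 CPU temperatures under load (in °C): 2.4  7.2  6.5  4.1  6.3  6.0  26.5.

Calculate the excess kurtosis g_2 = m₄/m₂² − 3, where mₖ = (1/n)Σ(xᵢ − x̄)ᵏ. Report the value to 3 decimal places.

1.807

x̄ = 8.4286
Σ(xᵢ − x̄)² = 397.3143 ⇒ m₂ = 56.75918
Σ(xᵢ − x̄)⁴ = 108395.5768 ⇒ m₄ = 15485.08241
m₂² = 3221.60493
g_2 = m₄/m₂² − 3 = 4.80664 − 3 ≈ 1.807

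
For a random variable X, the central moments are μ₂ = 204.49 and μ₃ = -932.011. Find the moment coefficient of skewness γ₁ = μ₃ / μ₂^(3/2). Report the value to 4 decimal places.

-0.3187

σ = √μ₂ = √204.49 = 14.30000
σ³ = μ₂^(3/2) = 2924.20700
γ₁ = μ₃/σ³ = -932.011 / 2924.20700 ≈ -0.3187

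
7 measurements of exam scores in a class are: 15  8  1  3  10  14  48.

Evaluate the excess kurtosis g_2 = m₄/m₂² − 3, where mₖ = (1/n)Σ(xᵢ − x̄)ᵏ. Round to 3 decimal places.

x̄ = 14.1429
Σ(xᵢ − x̄)² = 1498.8571 ⇒ m₂ = 214.12245
Σ(xᵢ − x̄)⁴ = 1360990.5423 ⇒ m₄ = 194427.22032
m₂² = 45848.42316
g_2 = m₄/m₂² − 3 = 4.24065 − 3 ≈ 1.241

1.241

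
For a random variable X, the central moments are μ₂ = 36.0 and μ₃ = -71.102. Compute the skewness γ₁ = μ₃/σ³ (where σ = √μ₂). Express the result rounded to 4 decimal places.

σ = √μ₂ = √36.0 = 6.00000
σ³ = μ₂^(3/2) = 216.00000
γ₁ = μ₃/σ³ = -71.102 / 216.00000 ≈ -0.3292

-0.3292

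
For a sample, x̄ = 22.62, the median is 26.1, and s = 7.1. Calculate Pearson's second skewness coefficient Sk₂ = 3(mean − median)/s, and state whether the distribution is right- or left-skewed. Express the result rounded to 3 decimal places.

-1.470, left-skewed

Sk₂ = 3(22.62 − 26.1) / 7.1 = 3 × -3.4800 / 7.1
    = -10.4400 / 7.1 ≈ -1.470
Sk₂ < 0 ⇒ mean < median ⇒ left-skewed (negative skew).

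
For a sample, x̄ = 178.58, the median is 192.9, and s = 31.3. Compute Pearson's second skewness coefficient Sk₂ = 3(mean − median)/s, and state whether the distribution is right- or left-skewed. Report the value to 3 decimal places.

Sk₂ = 3(178.58 − 192.9) / 31.3 = 3 × -14.3200 / 31.3
    = -42.9600 / 31.3 ≈ -1.373
Sk₂ < 0 ⇒ mean < median ⇒ left-skewed (negative skew).

-1.373, left-skewed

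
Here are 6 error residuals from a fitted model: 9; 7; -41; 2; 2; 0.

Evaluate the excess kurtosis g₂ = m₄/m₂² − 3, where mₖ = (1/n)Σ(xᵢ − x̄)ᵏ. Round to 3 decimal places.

0.970

x̄ = -3.5000
Σ(xᵢ − x̄)² = 1745.5000 ⇒ m₂ = 290.91667
Σ(xᵢ − x̄)⁴ = 2016088.3750 ⇒ m₄ = 336014.72917
m₂² = 84632.50694
g₂ = m₄/m₂² − 3 = 3.97028 − 3 ≈ 0.970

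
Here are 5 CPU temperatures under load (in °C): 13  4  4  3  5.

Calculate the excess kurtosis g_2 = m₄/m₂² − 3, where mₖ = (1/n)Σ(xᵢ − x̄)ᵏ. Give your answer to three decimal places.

x̄ = 5.8000
Σ(xᵢ − x̄)² = 66.8000 ⇒ m₂ = 13.36000
Σ(xᵢ − x̄)⁴ = 2770.2560 ⇒ m₄ = 554.05120
m₂² = 178.48960
g_2 = m₄/m₂² − 3 = 3.10411 − 3 ≈ 0.104

0.104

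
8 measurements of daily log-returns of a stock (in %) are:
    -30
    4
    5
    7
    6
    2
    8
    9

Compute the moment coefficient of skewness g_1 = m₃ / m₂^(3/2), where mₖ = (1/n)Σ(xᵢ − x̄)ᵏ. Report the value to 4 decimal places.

-2.1343

x̄ = (-30 + 4 + 5 + 7 + 6 + 2 + 8 + 9) / 8 = 1.3750
deviations (xᵢ − x̄): -31.3750, 2.6250, 3.6250, 5.6250, 4.6250, 0.6250, 6.6250, 7.6250
Σ(xᵢ − x̄)² = 1159.8750 ⇒ m₂ = 1159.8750/8 = 144.98438
Σ(xᵢ − x̄)³ = -29808.2813 ⇒ m₃ = -29808.2813/8 = -3726.03516
m₂^(3/2) = 144.98438^(1.5) = 1745.74900
g_1 = m₃ / m₂^(3/2) = -3726.03516 / 1745.74900 ≈ -2.1343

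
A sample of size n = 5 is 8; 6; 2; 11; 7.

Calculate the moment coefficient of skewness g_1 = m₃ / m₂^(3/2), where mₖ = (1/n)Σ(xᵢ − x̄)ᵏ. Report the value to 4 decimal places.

x̄ = (8 + 6 + 2 + 11 + 7) / 5 = 6.8000
deviations (xᵢ − x̄): 1.2000, -0.8000, -4.8000, 4.2000, 0.2000
Σ(xᵢ − x̄)² = 42.8000 ⇒ m₂ = 42.8000/5 = 8.56000
Σ(xᵢ − x̄)³ = -35.2800 ⇒ m₃ = -35.2800/5 = -7.05600
m₂^(3/2) = 8.56000^(1.5) = 25.04440
g_1 = m₃ / m₂^(3/2) = -7.05600 / 25.04440 ≈ -0.2817

-0.2817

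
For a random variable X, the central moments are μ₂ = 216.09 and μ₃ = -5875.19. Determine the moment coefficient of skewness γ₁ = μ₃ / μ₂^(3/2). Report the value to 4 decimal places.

-1.8496

σ = √μ₂ = √216.09 = 14.70000
σ³ = μ₂^(3/2) = 3176.52300
γ₁ = μ₃/σ³ = -5875.19 / 3176.52300 ≈ -1.8496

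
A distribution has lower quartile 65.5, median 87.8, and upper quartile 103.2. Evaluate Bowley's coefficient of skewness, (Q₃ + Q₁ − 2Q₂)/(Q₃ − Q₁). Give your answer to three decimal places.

-0.183

numerator: Q₃ + Q₁ − 2Q₂ = 103.2 + 65.5 − 2×87.8 = -6.9000
denominator: Q₃ − Q₁ = 103.2 − 65.5 = 37.7000
Bowley skewness = -6.9000 / 37.7000 ≈ -0.183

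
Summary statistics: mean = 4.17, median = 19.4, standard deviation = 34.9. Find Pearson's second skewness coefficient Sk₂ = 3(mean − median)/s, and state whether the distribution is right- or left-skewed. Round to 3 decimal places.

Sk₂ = 3(4.17 − 19.4) / 34.9 = 3 × -15.2300 / 34.9
    = -45.6900 / 34.9 ≈ -1.309
Sk₂ < 0 ⇒ mean < median ⇒ left-skewed (negative skew).

-1.309, left-skewed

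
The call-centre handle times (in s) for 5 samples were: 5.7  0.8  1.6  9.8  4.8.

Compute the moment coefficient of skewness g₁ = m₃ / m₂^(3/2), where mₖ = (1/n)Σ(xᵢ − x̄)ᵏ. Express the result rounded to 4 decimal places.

x̄ = (5.7 + 0.8 + 1.6 + 9.8 + 4.8) / 5 = 4.5400
deviations (xᵢ − x̄): 1.1600, -3.7400, -2.9400, 5.2600, 0.2600
Σ(xᵢ − x̄)² = 51.7120 ⇒ m₂ = 51.7120/5 = 10.34240
Σ(xᵢ − x̄)³ = 69.3842 ⇒ m₃ = 69.3842/5 = 13.87685
m₂^(3/2) = 10.34240^(1.5) = 33.26075
g₁ = m₃ / m₂^(3/2) = 13.87685 / 33.26075 ≈ 0.4172

0.4172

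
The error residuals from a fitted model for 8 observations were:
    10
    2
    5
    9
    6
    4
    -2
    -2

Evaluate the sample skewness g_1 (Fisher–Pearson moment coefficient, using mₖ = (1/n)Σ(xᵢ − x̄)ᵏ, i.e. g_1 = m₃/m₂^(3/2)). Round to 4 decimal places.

-0.1504

x̄ = (10 + 2 + 5 + 9 + 6 + 4 - 2 - 2) / 8 = 4.0000
deviations (xᵢ − x̄): 6.0000, -2.0000, 1.0000, 5.0000, 2.0000, 0.0000, -6.0000, -6.0000
Σ(xᵢ − x̄)² = 142.0000 ⇒ m₂ = 142.0000/8 = 17.75000
Σ(xᵢ − x̄)³ = -90.0000 ⇒ m₃ = -90.0000/8 = -11.25000
m₂^(3/2) = 17.75000^(1.5) = 74.78208
g_1 = m₃ / m₂^(3/2) = -11.25000 / 74.78208 ≈ -0.1504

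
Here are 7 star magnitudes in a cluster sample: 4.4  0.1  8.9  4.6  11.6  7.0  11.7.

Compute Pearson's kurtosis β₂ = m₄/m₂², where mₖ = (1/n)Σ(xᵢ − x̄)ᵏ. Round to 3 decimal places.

x̄ = 6.9000
Σ(xᵢ − x̄)² = 106.9200 ⇒ m₂ = 15.27429
Σ(xᵢ − x̄)⁴ = 3239.9940 ⇒ m₄ = 462.85629
m₂² = 233.30380
β₂ = m₄/m₂² = 462.85629 / 233.30380 ≈ 1.984

1.984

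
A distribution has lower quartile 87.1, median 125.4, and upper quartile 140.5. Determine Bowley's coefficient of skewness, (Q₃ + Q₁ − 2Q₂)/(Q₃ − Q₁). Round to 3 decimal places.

numerator: Q₃ + Q₁ − 2Q₂ = 140.5 + 87.1 − 2×125.4 = -23.2000
denominator: Q₃ − Q₁ = 140.5 − 87.1 = 53.4000
Bowley skewness = -23.2000 / 53.4000 ≈ -0.434

-0.434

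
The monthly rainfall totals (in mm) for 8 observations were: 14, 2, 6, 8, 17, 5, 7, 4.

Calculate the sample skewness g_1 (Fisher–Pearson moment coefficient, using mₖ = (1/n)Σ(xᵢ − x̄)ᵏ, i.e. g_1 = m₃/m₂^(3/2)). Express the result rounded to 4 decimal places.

0.7978

x̄ = (14 + 2 + 6 + 8 + 17 + 5 + 7 + 4) / 8 = 7.8750
deviations (xᵢ − x̄): 6.1250, -5.8750, -1.8750, 0.1250, 9.1250, -2.8750, -0.8750, -3.8750
Σ(xᵢ − x̄)² = 182.8750 ⇒ m₂ = 182.8750/8 = 22.85938
Σ(xᵢ − x̄)³ = 697.5938 ⇒ m₃ = 697.5938/8 = 87.19922
m₂^(3/2) = 22.85938^(1.5) = 109.29405
g_1 = m₃ / m₂^(3/2) = 87.19922 / 109.29405 ≈ 0.7978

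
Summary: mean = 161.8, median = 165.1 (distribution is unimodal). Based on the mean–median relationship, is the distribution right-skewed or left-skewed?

left-skewed

mean − median = 161.8 − 165.1 = -3.3
mean < median ⇒ the longer tail is on the left ⇒ left-skewed (negatively skewed).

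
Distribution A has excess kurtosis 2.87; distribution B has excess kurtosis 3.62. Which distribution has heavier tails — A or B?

B

Higher excess kurtosis ⇒ heavier tails relative to the normal distribution.
2.87 vs 3.62: the larger is 3.62, so B has heavier tails.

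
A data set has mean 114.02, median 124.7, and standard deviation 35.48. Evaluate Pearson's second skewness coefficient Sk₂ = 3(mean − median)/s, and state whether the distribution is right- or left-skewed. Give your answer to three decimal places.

Sk₂ = 3(114.02 − 124.7) / 35.48 = 3 × -10.6800 / 35.48
    = -32.0400 / 35.48 ≈ -0.903
Sk₂ < 0 ⇒ mean < median ⇒ left-skewed (negative skew).

-0.903, left-skewed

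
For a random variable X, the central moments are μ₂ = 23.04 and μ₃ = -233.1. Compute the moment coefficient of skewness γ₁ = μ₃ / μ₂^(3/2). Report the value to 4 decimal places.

-2.1077

σ = √μ₂ = √23.04 = 4.80000
σ³ = μ₂^(3/2) = 110.59200
γ₁ = μ₃/σ³ = -233.1 / 110.59200 ≈ -2.1077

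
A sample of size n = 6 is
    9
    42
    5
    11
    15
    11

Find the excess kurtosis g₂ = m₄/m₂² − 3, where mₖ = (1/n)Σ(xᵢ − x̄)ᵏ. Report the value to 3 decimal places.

x̄ = 15.5000
Σ(xᵢ − x̄)² = 895.5000 ⇒ m₂ = 149.25000
Σ(xᵢ − x̄)⁴ = 507915.3750 ⇒ m₄ = 84652.56250
m₂² = 22275.56250
g₂ = m₄/m₂² − 3 = 3.80024 − 3 ≈ 0.800

0.800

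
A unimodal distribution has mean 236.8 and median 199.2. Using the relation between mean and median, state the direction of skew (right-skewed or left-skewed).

right-skewed

mean − median = 236.8 − 199.2 = 37.6
mean > median ⇒ the longer tail is on the right ⇒ right-skewed (positively skewed).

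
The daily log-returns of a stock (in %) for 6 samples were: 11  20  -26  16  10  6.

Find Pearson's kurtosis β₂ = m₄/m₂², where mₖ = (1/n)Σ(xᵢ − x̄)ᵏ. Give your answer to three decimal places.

3.620

x̄ = 6.1667
Σ(xᵢ − x̄)² = 1360.8333 ⇒ m₂ = 226.80556
Σ(xᵢ − x̄)⁴ = 1117323.1528 ⇒ m₄ = 186220.52546
m₂² = 51440.76003
β₂ = m₄/m₂² = 186220.52546 / 51440.76003 ≈ 3.620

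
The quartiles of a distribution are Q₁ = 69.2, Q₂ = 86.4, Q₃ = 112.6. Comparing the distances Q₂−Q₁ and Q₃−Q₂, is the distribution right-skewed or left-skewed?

right-skewed

Q₂ − Q₁ = 17.2;  Q₃ − Q₂ = 26.2
Q₃ − Q₂ > Q₂ − Q₁ ⇒ the upper half is more spread out ⇒ right-skewed.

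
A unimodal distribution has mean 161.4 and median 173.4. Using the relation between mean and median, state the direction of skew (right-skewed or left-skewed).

mean − median = 161.4 − 173.4 = -12.0
mean < median ⇒ the longer tail is on the left ⇒ left-skewed (negatively skewed).

left-skewed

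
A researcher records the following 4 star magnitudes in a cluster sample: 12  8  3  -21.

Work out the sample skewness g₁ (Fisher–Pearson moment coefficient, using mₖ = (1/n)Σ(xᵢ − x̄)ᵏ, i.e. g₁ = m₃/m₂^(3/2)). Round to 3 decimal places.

-0.948

x̄ = (12 + 8 + 3 - 21) / 4 = 0.5000
deviations (xᵢ − x̄): 11.5000, 7.5000, 2.5000, -21.5000
Σ(xᵢ − x̄)² = 657.0000 ⇒ m₂ = 657.0000/4 = 164.25000
Σ(xᵢ − x̄)³ = -7980.0000 ⇒ m₃ = -7980.0000/4 = -1995.00000
m₂^(3/2) = 164.25000^(1.5) = 2105.02892
g₁ = m₃ / m₂^(3/2) = -1995.00000 / 2105.02892 ≈ -0.948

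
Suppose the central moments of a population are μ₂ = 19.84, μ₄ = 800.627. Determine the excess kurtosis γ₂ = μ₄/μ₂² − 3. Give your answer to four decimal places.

-0.9660

μ₂² = 19.84² = 393.62560
μ₄/μ₂² = 800.627 / 393.62560 = 2.03398
γ₂ = 2.03398 − 3 ≈ -0.9660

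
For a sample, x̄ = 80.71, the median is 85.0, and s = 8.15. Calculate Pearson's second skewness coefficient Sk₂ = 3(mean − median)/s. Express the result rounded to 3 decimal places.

-1.579

Sk₂ = 3(80.71 − 85.0) / 8.15 = 3 × -4.2900 / 8.15
    = -12.8700 / 8.15 ≈ -1.579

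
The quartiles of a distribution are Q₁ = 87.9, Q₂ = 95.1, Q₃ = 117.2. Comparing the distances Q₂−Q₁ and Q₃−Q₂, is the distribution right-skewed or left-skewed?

right-skewed

Q₂ − Q₁ = 7.2;  Q₃ − Q₂ = 22.1
Q₃ − Q₂ > Q₂ − Q₁ ⇒ the upper half is more spread out ⇒ right-skewed.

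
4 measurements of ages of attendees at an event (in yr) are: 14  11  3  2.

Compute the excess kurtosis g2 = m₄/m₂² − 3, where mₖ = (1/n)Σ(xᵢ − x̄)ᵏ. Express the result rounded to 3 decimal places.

-1.817

x̄ = 7.5000
Σ(xᵢ − x̄)² = 105.0000 ⇒ m₂ = 26.25000
Σ(xᵢ − x̄)⁴ = 3260.2500 ⇒ m₄ = 815.06250
m₂² = 689.06250
g2 = m₄/m₂² − 3 = 1.18286 − 3 ≈ -1.817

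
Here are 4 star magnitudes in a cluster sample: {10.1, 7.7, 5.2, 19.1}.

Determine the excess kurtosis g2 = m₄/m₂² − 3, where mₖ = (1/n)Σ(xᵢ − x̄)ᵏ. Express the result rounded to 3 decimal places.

x̄ = 10.5250
Σ(xᵢ − x̄)² = 110.0475 ⇒ m₂ = 27.51188
Σ(xᵢ − x̄)⁴ = 6274.5173 ⇒ m₄ = 1568.62932
m₂² = 756.90327
g2 = m₄/m₂² − 3 = 2.07243 − 3 ≈ -0.928

-0.928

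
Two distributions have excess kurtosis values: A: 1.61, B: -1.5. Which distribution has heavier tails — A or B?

A

Higher excess kurtosis ⇒ heavier tails relative to the normal distribution.
1.61 vs -1.5: the larger is 1.61, so A has heavier tails. (A is leptokurtic — heavier-than-normal tails; the other is platykurtic.)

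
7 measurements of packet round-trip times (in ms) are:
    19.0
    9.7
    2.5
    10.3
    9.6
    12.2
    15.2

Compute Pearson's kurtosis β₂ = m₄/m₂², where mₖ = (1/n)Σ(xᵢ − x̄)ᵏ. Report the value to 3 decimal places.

2.683

x̄ = 11.2143
Σ(xᵢ − x̄)² = 159.1486 ⇒ m₂ = 22.73551
Σ(xᵢ − x̄)⁴ = 9707.2145 ⇒ m₄ = 1386.74494
m₂² = 516.90342
β₂ = m₄/m₂² = 1386.74494 / 516.90342 ≈ 2.683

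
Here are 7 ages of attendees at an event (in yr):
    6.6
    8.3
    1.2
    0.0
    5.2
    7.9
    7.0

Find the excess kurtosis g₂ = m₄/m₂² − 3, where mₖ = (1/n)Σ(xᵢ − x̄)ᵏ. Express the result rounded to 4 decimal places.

x̄ = 5.1714
Σ(xᵢ − x̄)² = 65.1343 ⇒ m₂ = 9.30490
Σ(xᵢ − x̄)⁴ = 1130.5666 ⇒ m₄ = 161.50951
m₂² = 86.58113
g₂ = m₄/m₂² − 3 = 1.86541 − 3 ≈ -1.1346

-1.1346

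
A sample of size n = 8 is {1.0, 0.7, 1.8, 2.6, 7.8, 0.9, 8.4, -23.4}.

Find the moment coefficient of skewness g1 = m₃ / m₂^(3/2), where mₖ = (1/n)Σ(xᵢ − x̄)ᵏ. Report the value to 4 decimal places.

-1.8159

x̄ = (1.0 + 0.7 + 1.8 + 2.6 + 7.8 + 0.9 + 8.4 - 23.4) / 8 = -0.0250
deviations (xᵢ − x̄): 1.0250, 0.7250, 1.8250, 2.6250, 7.8250, 0.9250, 8.4250, -23.3750
Σ(xᵢ − x̄)² = 691.2550 ⇒ m₂ = 691.2550/8 = 86.40688
Σ(xᵢ − x̄)³ = -11668.3238 ⇒ m₃ = -11668.3238/8 = -1458.54047
m₂^(3/2) = 86.40688^(1.5) = 803.19768
g1 = m₃ / m₂^(3/2) = -1458.54047 / 803.19768 ≈ -1.8159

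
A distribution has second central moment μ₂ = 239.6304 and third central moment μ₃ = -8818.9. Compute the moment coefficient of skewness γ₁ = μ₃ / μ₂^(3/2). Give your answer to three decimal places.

σ = √μ₂ = √239.6304 = 15.48000
σ³ = μ₂^(3/2) = 3709.47859
γ₁ = μ₃/σ³ = -8818.9 / 3709.47859 ≈ -2.377

-2.377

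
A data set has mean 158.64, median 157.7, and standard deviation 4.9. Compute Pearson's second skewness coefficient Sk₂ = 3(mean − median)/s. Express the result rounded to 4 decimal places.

Sk₂ = 3(158.64 − 157.7) / 4.9 = 3 × 0.9400 / 4.9
    = 2.8200 / 4.9 ≈ 0.5755

0.5755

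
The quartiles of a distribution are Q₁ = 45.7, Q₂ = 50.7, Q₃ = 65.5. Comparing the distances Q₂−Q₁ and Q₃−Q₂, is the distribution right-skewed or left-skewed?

right-skewed

Q₂ − Q₁ = 5.0;  Q₃ − Q₂ = 14.8
Q₃ − Q₂ > Q₂ − Q₁ ⇒ the upper half is more spread out ⇒ right-skewed.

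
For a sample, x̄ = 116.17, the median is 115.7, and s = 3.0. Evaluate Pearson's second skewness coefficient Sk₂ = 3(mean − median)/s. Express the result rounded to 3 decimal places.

0.470

Sk₂ = 3(116.17 − 115.7) / 3.0 = 3 × 0.4700 / 3.0
    = 1.4100 / 3.0 ≈ 0.470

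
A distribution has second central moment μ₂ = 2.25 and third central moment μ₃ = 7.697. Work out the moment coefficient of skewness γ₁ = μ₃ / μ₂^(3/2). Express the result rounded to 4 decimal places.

2.2806

σ = √μ₂ = √2.25 = 1.50000
σ³ = μ₂^(3/2) = 3.37500
γ₁ = μ₃/σ³ = 7.697 / 3.37500 ≈ 2.2806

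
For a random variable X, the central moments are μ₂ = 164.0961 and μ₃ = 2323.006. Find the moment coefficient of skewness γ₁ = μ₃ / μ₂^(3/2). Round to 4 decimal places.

σ = √μ₂ = √164.0961 = 12.81000
σ³ = μ₂^(3/2) = 2102.07104
γ₁ = μ₃/σ³ = 2323.006 / 2102.07104 ≈ 1.1051

1.1051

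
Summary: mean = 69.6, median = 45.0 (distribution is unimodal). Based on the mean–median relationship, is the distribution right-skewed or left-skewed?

right-skewed

mean − median = 69.6 − 45.0 = 24.6
mean > median ⇒ the longer tail is on the right ⇒ right-skewed (positively skewed).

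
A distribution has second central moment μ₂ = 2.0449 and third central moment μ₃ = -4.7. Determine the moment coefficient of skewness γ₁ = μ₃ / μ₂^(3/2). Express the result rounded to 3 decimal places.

σ = √μ₂ = √2.0449 = 1.43000
σ³ = μ₂^(3/2) = 2.92421
γ₁ = μ₃/σ³ = -4.7 / 2.92421 ≈ -1.607

-1.607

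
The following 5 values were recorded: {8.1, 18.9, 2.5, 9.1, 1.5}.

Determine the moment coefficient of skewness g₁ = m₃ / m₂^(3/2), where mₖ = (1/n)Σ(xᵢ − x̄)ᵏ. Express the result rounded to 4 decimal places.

0.7063

x̄ = (8.1 + 18.9 + 2.5 + 9.1 + 1.5) / 5 = 8.0200
deviations (xᵢ − x̄): 0.0800, 10.8800, -5.5200, 1.0800, -6.5200
Σ(xᵢ − x̄)² = 192.5280 ⇒ m₂ = 192.5280/5 = 38.50560
Σ(xᵢ − x̄)³ = 843.8093 ⇒ m₃ = 843.8093/5 = 168.76186
m₂^(3/2) = 38.50560^(1.5) = 238.93834
g₁ = m₃ / m₂^(3/2) = 168.76186 / 238.93834 ≈ 0.7063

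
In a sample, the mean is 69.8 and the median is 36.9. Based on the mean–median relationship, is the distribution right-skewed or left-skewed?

right-skewed

mean − median = 69.8 − 36.9 = 32.9
mean > median ⇒ the longer tail is on the right ⇒ right-skewed (positively skewed).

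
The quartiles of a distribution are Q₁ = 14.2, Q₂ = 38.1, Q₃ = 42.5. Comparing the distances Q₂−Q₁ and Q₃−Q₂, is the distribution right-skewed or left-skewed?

Q₂ − Q₁ = 23.9;  Q₃ − Q₂ = 4.4
Q₂ − Q₁ > Q₃ − Q₂ ⇒ the lower half is more spread out ⇒ left-skewed.

left-skewed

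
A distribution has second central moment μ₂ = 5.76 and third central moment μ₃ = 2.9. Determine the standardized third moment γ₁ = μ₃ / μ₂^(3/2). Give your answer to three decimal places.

σ = √μ₂ = √5.76 = 2.40000
σ³ = μ₂^(3/2) = 13.82400
γ₁ = μ₃/σ³ = 2.9 / 13.82400 ≈ 0.210

0.210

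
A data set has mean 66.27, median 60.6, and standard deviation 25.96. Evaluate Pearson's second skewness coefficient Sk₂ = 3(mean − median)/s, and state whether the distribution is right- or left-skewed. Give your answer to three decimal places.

Sk₂ = 3(66.27 − 60.6) / 25.96 = 3 × 5.6700 / 25.96
    = 17.0100 / 25.96 ≈ 0.655
Sk₂ > 0 ⇒ mean > median ⇒ right-skewed (positive skew).

0.655, right-skewed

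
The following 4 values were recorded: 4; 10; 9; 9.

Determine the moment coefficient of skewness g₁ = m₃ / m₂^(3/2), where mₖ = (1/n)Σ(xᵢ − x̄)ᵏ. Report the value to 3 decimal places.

-1.047

x̄ = (4 + 10 + 9 + 9) / 4 = 8.0000
deviations (xᵢ − x̄): -4.0000, 2.0000, 1.0000, 1.0000
Σ(xᵢ − x̄)² = 22.0000 ⇒ m₂ = 22.0000/4 = 5.50000
Σ(xᵢ − x̄)³ = -54.0000 ⇒ m₃ = -54.0000/4 = -13.50000
m₂^(3/2) = 5.50000^(1.5) = 12.89864
g₁ = m₃ / m₂^(3/2) = -13.50000 / 12.89864 ≈ -1.047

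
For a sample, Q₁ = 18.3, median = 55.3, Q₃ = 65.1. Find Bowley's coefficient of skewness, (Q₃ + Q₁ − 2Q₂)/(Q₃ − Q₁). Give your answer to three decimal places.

-0.581

numerator: Q₃ + Q₁ − 2Q₂ = 65.1 + 18.3 − 2×55.3 = -27.2000
denominator: Q₃ − Q₁ = 65.1 − 18.3 = 46.8000
Bowley skewness = -27.2000 / 46.8000 ≈ -0.581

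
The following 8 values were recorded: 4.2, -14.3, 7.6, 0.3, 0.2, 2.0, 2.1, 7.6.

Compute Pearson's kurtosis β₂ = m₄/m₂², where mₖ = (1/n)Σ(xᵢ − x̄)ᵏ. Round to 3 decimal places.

4.386

x̄ = 1.2125
Σ(xᵢ − x̄)² = 334.4288 ⇒ m₂ = 41.80359
Σ(xᵢ − x̄)⁴ = 61318.1948 ⇒ m₄ = 7664.77435
m₂² = 1747.54045
β₂ = m₄/m₂² = 7664.77435 / 1747.54045 ≈ 4.386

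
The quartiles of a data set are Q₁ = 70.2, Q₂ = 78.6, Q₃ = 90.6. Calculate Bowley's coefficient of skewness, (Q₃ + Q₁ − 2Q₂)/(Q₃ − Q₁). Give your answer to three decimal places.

numerator: Q₃ + Q₁ − 2Q₂ = 90.6 + 70.2 − 2×78.6 = 3.6000
denominator: Q₃ − Q₁ = 90.6 − 70.2 = 20.4000
Bowley skewness = 3.6000 / 20.4000 ≈ 0.176

0.176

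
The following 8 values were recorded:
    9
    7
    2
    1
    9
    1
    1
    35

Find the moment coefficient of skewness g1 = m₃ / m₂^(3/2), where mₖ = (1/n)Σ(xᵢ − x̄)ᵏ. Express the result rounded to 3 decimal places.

x̄ = (9 + 7 + 2 + 1 + 9 + 1 + 1 + 35) / 8 = 8.1250
deviations (xᵢ − x̄): 0.8750, -1.1250, -6.1250, -7.1250, 0.8750, -7.1250, -7.1250, 26.8750
Σ(xᵢ − x̄)² = 914.8750 ⇒ m₂ = 914.8750/8 = 114.35938
Σ(xᵢ − x̄)³ = 18095.9063 ⇒ m₃ = 18095.9063/8 = 2261.98828
m₂^(3/2) = 114.35938^(1.5) = 1222.94707
g1 = m₃ / m₂^(3/2) = 2261.98828 / 1222.94707 ≈ 1.850

1.850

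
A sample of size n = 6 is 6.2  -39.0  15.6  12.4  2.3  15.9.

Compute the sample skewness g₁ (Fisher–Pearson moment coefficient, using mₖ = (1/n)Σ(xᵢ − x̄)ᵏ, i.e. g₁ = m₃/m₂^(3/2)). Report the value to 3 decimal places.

x̄ = (6.2 - 39.0 + 15.6 + 12.4 + 2.3 + 15.9) / 6 = 2.2333
deviations (xᵢ − x̄): 3.9667, -41.2333, 13.3667, 10.1667, 0.0667, 13.6667
Σ(xᵢ − x̄)² = 2184.7333 ⇒ m₂ = 2184.7333/6 = 364.12222
Σ(xᵢ − x̄)³ = -64050.3356 ⇒ m₃ = -64050.3356/6 = -10675.05593
m₂^(3/2) = 364.12222^(1.5) = 6948.17546
g₁ = m₃ / m₂^(3/2) = -10675.05593 / 6948.17546 ≈ -1.536

-1.536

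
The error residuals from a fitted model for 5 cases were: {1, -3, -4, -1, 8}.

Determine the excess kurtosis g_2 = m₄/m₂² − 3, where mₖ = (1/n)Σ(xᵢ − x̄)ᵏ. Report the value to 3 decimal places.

-0.501

x̄ = 0.2000
Σ(xᵢ − x̄)² = 90.8000 ⇒ m₂ = 18.16000
Σ(xᵢ − x̄)⁴ = 4120.0160 ⇒ m₄ = 824.00320
m₂² = 329.78560
g_2 = m₄/m₂² − 3 = 2.49860 − 3 ≈ -0.501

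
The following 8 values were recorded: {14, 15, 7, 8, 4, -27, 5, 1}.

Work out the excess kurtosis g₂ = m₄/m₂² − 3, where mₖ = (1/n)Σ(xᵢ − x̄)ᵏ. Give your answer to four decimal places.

x̄ = 3.3750
Σ(xᵢ − x̄)² = 1213.8750 ⇒ m₂ = 151.73438
Σ(xᵢ − x̄)⁴ = 882942.1816 ⇒ m₄ = 110367.77271
m₂² = 23023.32056
g₂ = m₄/m₂² − 3 = 4.79374 − 3 ≈ 1.7937

1.7937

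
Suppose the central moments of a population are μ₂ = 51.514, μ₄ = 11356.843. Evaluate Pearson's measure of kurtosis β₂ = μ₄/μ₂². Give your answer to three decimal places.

μ₂² = 51.514² = 2653.69220
μ₄/μ₂² = 11356.843 / 2653.69220 = 4.27964
β₂ ≈ 4.280

4.280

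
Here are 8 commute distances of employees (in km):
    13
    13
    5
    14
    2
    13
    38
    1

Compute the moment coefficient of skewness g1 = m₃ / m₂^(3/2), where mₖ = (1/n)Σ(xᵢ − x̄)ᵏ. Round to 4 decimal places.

x̄ = (13 + 13 + 5 + 14 + 2 + 13 + 38 + 1) / 8 = 12.3750
deviations (xᵢ − x̄): 0.6250, 0.6250, -7.3750, 1.6250, -10.3750, 0.6250, 25.6250, -11.3750
Σ(xᵢ − x̄)² = 951.8750 ⇒ m₂ = 951.8750/8 = 118.98438
Σ(xᵢ − x̄)³ = 13841.7188 ⇒ m₃ = 13841.7188/8 = 1730.21484
m₂^(3/2) = 118.98438^(1.5) = 1297.88108
g1 = m₃ / m₂^(3/2) = 1730.21484 / 1297.88108 ≈ 1.3331

1.3331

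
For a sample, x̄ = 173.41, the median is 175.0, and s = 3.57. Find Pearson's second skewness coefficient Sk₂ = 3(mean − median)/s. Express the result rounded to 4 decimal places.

Sk₂ = 3(173.41 − 175.0) / 3.57 = 3 × -1.5900 / 3.57
    = -4.7700 / 3.57 ≈ -1.3361

-1.3361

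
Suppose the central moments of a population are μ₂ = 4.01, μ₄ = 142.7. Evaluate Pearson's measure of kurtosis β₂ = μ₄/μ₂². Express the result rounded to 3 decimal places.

μ₂² = 4.01² = 16.08010
μ₄/μ₂² = 142.7 / 16.08010 = 8.87432
β₂ ≈ 8.874

8.874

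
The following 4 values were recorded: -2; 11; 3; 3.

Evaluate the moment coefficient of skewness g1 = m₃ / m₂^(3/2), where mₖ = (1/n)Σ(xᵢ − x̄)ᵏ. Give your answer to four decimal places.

0.4706

x̄ = (-2 + 11 + 3 + 3) / 4 = 3.7500
deviations (xᵢ − x̄): -5.7500, 7.2500, -0.7500, -0.7500
Σ(xᵢ − x̄)² = 86.7500 ⇒ m₂ = 86.7500/4 = 21.68750
Σ(xᵢ − x̄)³ = 190.1250 ⇒ m₃ = 190.1250/4 = 47.53125
m₂^(3/2) = 21.68750^(1.5) = 100.99834
g1 = m₃ / m₂^(3/2) = 47.53125 / 100.99834 ≈ 0.4706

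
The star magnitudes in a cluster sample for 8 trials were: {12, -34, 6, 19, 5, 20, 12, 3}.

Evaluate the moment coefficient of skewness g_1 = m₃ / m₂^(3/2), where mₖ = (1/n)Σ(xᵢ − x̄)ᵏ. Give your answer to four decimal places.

x̄ = (12 - 34 + 6 + 19 + 5 + 20 + 12 + 3) / 8 = 5.3750
deviations (xᵢ − x̄): 6.6250, -39.3750, 0.6250, 13.6250, -0.3750, 14.6250, 6.6250, -2.3750
Σ(xᵢ − x̄)² = 2043.8750 ⇒ m₂ = 2043.8750/8 = 255.48438
Σ(xᵢ − x̄)³ = -54820.7813 ⇒ m₃ = -54820.7813/8 = -6852.59766
m₂^(3/2) = 255.48438^(1.5) = 4083.63123
g_1 = m₃ / m₂^(3/2) = -6852.59766 / 4083.63123 ≈ -1.6781

-1.6781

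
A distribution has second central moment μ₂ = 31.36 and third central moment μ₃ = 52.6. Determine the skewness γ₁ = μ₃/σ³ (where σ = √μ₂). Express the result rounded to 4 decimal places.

σ = √μ₂ = √31.36 = 5.60000
σ³ = μ₂^(3/2) = 175.61600
γ₁ = μ₃/σ³ = 52.6 / 175.61600 ≈ 0.2995

0.2995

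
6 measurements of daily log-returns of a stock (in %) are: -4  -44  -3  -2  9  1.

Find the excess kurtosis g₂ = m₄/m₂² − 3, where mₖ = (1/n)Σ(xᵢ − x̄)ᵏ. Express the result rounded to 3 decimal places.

x̄ = -7.1667
Σ(xᵢ − x̄)² = 1738.8333 ⇒ m₂ = 289.80556
Σ(xᵢ − x̄)⁴ = 1914492.1528 ⇒ m₄ = 319082.02546
m₂² = 83987.26003
g₂ = m₄/m₂² − 3 = 3.79917 − 3 ≈ 0.799

0.799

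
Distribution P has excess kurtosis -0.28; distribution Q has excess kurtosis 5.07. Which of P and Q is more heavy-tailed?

Higher excess kurtosis ⇒ heavier tails relative to the normal distribution.
-0.28 vs 5.07: the larger is 5.07, so Q has heavier tails. (Q is leptokurtic — heavier-than-normal tails; the other is platykurtic.)

Q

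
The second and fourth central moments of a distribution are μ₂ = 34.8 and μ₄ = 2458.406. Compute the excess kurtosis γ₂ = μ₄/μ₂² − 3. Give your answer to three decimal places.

-0.970

μ₂² = 34.8² = 1211.04000
μ₄/μ₂² = 2458.406 / 1211.04000 = 2.03000
γ₂ = 2.03000 − 3 ≈ -0.970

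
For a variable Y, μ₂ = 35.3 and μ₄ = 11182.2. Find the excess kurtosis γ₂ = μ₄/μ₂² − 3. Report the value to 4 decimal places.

μ₂² = 35.3² = 1246.09000
μ₄/μ₂² = 11182.2 / 1246.09000 = 8.97383
γ₂ = 8.97383 − 3 ≈ 5.9738

5.9738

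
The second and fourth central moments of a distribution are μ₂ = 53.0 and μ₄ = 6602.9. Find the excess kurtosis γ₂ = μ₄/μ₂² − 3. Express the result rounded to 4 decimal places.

-0.6494

μ₂² = 53.0² = 2809.00000
μ₄/μ₂² = 6602.9 / 2809.00000 = 2.35062
γ₂ = 2.35062 − 3 ≈ -0.6494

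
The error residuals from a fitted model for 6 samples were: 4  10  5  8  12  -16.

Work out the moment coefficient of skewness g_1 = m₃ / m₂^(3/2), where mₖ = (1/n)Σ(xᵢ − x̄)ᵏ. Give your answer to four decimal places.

x̄ = (4 + 10 + 5 + 8 + 12 - 16) / 6 = 3.8333
deviations (xᵢ − x̄): 0.1667, 6.1667, 1.1667, 4.1667, 8.1667, -19.8333
Σ(xᵢ − x̄)² = 516.8333 ⇒ m₂ = 516.8333/6 = 86.13889
Σ(xᵢ − x̄)³ = -6948.5556 ⇒ m₃ = -6948.5556/6 = -1158.09259
m₂^(3/2) = 86.13889^(1.5) = 799.46397
g_1 = m₃ / m₂^(3/2) = -1158.09259 / 799.46397 ≈ -1.4486

-1.4486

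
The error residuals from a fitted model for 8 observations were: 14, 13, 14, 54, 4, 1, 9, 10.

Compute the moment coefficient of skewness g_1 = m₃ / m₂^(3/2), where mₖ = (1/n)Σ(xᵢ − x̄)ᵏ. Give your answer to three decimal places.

x̄ = (14 + 13 + 14 + 54 + 4 + 1 + 9 + 10) / 8 = 14.8750
deviations (xᵢ − x̄): -0.8750, -1.8750, -0.8750, 39.1250, -10.8750, -13.8750, -5.8750, -4.8750
Σ(xᵢ − x̄)² = 1904.8750 ⇒ m₂ = 1904.8750/8 = 238.10938
Σ(xᵢ − x̄)³ = 55607.3438 ⇒ m₃ = 55607.3438/8 = 6950.91797
m₂^(3/2) = 238.10938^(1.5) = 3674.21650
g_1 = m₃ / m₂^(3/2) = 6950.91797 / 3674.21650 ≈ 1.892

1.892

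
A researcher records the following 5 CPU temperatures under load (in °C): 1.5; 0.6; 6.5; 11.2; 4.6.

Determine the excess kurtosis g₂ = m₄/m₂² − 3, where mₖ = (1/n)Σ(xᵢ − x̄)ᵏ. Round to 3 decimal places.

-1.026

x̄ = 4.8800
Σ(xᵢ − x̄)² = 72.3880 ⇒ m₂ = 14.47760
Σ(xᵢ − x̄)⁴ = 2068.3696 ⇒ m₄ = 413.67393
m₂² = 209.60090
g₂ = m₄/m₂² − 3 = 1.97363 − 3 ≈ -1.026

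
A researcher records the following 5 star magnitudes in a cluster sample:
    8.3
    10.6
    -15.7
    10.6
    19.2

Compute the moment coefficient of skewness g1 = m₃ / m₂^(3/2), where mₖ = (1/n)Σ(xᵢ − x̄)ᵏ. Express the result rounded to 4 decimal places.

-1.1027

x̄ = (8.3 + 10.6 - 15.7 + 10.6 + 19.2) / 5 = 6.6000
deviations (xᵢ − x̄): 1.7000, 4.0000, -22.3000, 4.0000, 12.6000
Σ(xᵢ − x̄)² = 690.9400 ⇒ m₂ = 690.9400/5 = 138.18800
Σ(xᵢ − x̄)³ = -8956.2780 ⇒ m₃ = -8956.2780/5 = -1791.25560
m₂^(3/2) = 138.18800^(1.5) = 1624.44682
g1 = m₃ / m₂^(3/2) = -1791.25560 / 1624.44682 ≈ -1.1027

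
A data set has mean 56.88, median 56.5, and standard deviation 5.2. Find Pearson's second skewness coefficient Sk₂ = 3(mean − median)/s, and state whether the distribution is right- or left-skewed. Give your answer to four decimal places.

Sk₂ = 3(56.88 − 56.5) / 5.2 = 3 × 0.3800 / 5.2
    = 1.1400 / 5.2 ≈ 0.2192
Sk₂ > 0 ⇒ mean > median ⇒ right-skewed (positive skew).

0.2192, right-skewed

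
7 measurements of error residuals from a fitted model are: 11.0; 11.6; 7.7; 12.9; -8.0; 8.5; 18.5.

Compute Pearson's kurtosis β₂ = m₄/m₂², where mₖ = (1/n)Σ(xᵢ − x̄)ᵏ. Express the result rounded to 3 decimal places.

x̄ = 8.8857
Σ(xᵢ − x̄)² = 407.0686 ⇒ m₂ = 58.15265
Σ(xᵢ − x̄)⁴ = 90177.6749 ⇒ m₄ = 12882.52499
m₂² = 3381.73106
β₂ = m₄/m₂² = 12882.52499 / 3381.73106 ≈ 3.809

3.809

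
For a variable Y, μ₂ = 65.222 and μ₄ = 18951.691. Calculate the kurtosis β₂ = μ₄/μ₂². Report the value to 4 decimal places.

4.4551

μ₂² = 65.222² = 4253.90928
μ₄/μ₂² = 18951.691 / 4253.90928 = 4.45512
β₂ ≈ 4.4551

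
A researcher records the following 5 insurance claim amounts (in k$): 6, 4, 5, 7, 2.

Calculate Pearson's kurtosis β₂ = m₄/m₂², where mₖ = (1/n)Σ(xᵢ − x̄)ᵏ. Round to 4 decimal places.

x̄ = 4.8000
Σ(xᵢ − x̄)² = 14.8000 ⇒ m₂ = 2.96000
Σ(xᵢ − x̄)⁴ = 87.3760 ⇒ m₄ = 17.47520
m₂² = 8.76160
β₂ = m₄/m₂² = 17.47520 / 8.76160 ≈ 1.9945

1.9945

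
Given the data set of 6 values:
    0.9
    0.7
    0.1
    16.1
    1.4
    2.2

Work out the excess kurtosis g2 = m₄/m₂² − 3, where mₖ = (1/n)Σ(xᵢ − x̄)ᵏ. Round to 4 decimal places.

1.1060

x̄ = 3.5667
Σ(xᵢ − x̄)² = 190.9933 ⇒ m₂ = 31.83222
Σ(xᵢ − x̄)⁴ = 24963.5758 ⇒ m₄ = 4160.59597
m₂² = 1013.29037
g2 = m₄/m₂² − 3 = 4.10603 − 3 ≈ 1.1060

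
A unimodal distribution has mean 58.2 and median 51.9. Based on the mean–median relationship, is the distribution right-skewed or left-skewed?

mean − median = 58.2 − 51.9 = 6.3
mean > median ⇒ the longer tail is on the right ⇒ right-skewed (positively skewed).

right-skewed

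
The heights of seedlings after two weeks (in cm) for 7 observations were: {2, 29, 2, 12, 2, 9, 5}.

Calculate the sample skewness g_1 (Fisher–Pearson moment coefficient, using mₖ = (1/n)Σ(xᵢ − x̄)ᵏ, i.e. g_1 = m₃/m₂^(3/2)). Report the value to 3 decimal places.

x̄ = (2 + 29 + 2 + 12 + 2 + 9 + 5) / 7 = 8.7143
deviations (xᵢ − x̄): -6.7143, 20.2857, -6.7143, 3.2857, -6.7143, 0.2857, -3.7143
Σ(xᵢ − x̄)² = 571.4286 ⇒ m₂ = 571.4286/7 = 81.63265
Σ(xᵢ − x̄)³ = 7423.9592 ⇒ m₃ = 7423.9592/7 = 1060.56560
m₂^(3/2) = 81.63265^(1.5) = 737.55747
g_1 = m₃ / m₂^(3/2) = 1060.56560 / 737.55747 ≈ 1.438

1.438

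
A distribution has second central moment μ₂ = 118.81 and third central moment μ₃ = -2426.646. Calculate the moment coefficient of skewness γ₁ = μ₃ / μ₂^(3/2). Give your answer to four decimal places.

-1.8738

σ = √μ₂ = √118.81 = 10.90000
σ³ = μ₂^(3/2) = 1295.02900
γ₁ = μ₃/σ³ = -2426.646 / 1295.02900 ≈ -1.8738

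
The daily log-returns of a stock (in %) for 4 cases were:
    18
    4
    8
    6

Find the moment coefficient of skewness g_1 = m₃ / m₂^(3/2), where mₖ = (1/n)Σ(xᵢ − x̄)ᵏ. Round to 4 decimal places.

0.9221

x̄ = (18 + 4 + 8 + 6) / 4 = 9.0000
deviations (xᵢ − x̄): 9.0000, -5.0000, -1.0000, -3.0000
Σ(xᵢ − x̄)² = 116.0000 ⇒ m₂ = 116.0000/4 = 29.00000
Σ(xᵢ − x̄)³ = 576.0000 ⇒ m₃ = 576.0000/4 = 144.00000
m₂^(3/2) = 29.00000^(1.5) = 156.16978
g_1 = m₃ / m₂^(3/2) = 144.00000 / 156.16978 ≈ 0.9221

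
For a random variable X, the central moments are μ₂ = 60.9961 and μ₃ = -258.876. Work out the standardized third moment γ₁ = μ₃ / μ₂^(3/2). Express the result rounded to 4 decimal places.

σ = √μ₂ = √60.9961 = 7.81000
σ³ = μ₂^(3/2) = 476.37954
γ₁ = μ₃/σ³ = -258.876 / 476.37954 ≈ -0.5434

-0.5434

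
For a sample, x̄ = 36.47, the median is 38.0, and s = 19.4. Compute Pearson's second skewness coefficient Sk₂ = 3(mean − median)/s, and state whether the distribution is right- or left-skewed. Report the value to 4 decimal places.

-0.2366, left-skewed

Sk₂ = 3(36.47 − 38.0) / 19.4 = 3 × -1.5300 / 19.4
    = -4.5900 / 19.4 ≈ -0.2366
Sk₂ < 0 ⇒ mean < median ⇒ left-skewed (negative skew).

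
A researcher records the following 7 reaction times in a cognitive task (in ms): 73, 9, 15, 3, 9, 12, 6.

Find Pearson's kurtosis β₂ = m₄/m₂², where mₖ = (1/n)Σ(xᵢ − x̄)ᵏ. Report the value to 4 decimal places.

4.9375

x̄ = 18.1429
Σ(xᵢ − x̄)² = 3600.8571 ⇒ m₂ = 514.40816
Σ(xᵢ − x̄)⁴ = 9145742.5015 ⇒ m₄ = 1306534.64307
m₂² = 264615.75843
β₂ = m₄/m₂² = 1306534.64307 / 264615.75843 ≈ 4.9375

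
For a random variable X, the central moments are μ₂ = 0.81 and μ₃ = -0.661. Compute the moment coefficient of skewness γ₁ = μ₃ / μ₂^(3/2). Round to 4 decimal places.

σ = √μ₂ = √0.81 = 0.90000
σ³ = μ₂^(3/2) = 0.72900
γ₁ = μ₃/σ³ = -0.661 / 0.72900 ≈ -0.9067

-0.9067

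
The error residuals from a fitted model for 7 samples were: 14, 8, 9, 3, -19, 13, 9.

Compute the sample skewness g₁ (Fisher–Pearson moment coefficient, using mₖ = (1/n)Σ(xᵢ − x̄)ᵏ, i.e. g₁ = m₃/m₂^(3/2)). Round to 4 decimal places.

-1.6357

x̄ = (14 + 8 + 9 + 3 - 19 + 13 + 9) / 7 = 5.2857
deviations (xᵢ − x̄): 8.7143, 2.7143, 3.7143, -2.2857, -24.2857, 7.7143, 3.7143
Σ(xᵢ − x̄)² = 765.4286 ⇒ m₂ = 765.4286/7 = 109.34694
Σ(xᵢ − x̄)³ = -13092.2449 ⇒ m₃ = -13092.2449/7 = -1870.32070
m₂^(3/2) = 109.34694^(1.5) = 1143.43095
g₁ = m₃ / m₂^(3/2) = -1870.32070 / 1143.43095 ≈ -1.6357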